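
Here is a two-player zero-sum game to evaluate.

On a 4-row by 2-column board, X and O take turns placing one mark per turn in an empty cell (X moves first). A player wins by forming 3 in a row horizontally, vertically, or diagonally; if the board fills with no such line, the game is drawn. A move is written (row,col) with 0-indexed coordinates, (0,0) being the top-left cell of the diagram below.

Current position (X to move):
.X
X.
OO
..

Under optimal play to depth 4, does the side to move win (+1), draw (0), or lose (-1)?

value(.X/X./OO/.., X) = 0

p1 X@[.X/X./OO/..]: (0,0)[XX/X./OO/..]+0* (1,1)[.X/XX/OO/..]+0 (3,0)[.X/X./OO/X.]+0 (3,1)[.X/X./OO/.X]+0
p2 O@[XX/X./OO/..]: (1,1)[XX/XO/OO/..]+0* (3,0)[XX/X./OO/O.]+0 (3,1)[XX/X./OO/.O]+0
p3 X@[XX/XO/OO/..]: (3,0)[XX/XO/OO/X.]-1 (3,1)[XX/XO/OO/.X]+0*
p4 O@[XX/XO/OO/.X]: (3,0)[XX/XO/OO/OX]+0*
p5 X@[XX/XO/OO/OX] terminal +0; root [.X/X./OO/..] d4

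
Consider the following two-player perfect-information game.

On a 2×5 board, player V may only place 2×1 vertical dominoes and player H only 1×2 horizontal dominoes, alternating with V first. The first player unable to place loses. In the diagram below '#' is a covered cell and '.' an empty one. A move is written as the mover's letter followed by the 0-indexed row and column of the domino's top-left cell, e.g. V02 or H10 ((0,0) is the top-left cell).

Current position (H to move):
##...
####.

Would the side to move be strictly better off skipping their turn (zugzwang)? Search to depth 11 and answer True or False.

[##.../####.] H move#1: H02:-1/####./####., H03:+1/##.##/####.*
[##.##/####.] end (terminal -1, V#2); searched ##.../####. to 11
suppose H passes — search the same position with V to move:
pass> [##.../####.] V move#1: V04:-1/##..#/#####*
pass> [##..#/#####] H move#2: H02:+1/#####/#####*
pass> [#####/#####] end (terminal -1, V#3); searched ##.../####. to 11
for H: play +1, pass +1

zugzwang(##.../####., H) = False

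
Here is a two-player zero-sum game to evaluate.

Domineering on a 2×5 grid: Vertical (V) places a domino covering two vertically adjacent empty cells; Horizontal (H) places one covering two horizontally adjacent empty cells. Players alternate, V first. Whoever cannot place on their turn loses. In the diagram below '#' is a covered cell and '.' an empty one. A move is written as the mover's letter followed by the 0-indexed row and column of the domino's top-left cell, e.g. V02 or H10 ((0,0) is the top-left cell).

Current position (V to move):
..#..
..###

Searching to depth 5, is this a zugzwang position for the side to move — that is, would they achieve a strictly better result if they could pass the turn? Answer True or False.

zugzwang(..#../..###, V) = False

ply 1, V at ..#../..### | V00=+1→#.#../#.###*; V01=+1→.##../.####
ply 2, H at #.#../#.### | H03=-1→#.###/#.###*
ply 3, V at #.###/#.### | V01=+1→#####/#####*
ply 4: #####/##### is terminal -1 (H); from ..#../..### depth 5
pass branch (H moves first from the same position):
  | ply 1, H at ..#../..### | H00=+1→###../..###*; H03=-1→..###/..###; H10=+1→..#../#####
  | ply 2: ###../..### is terminal -1 (V); from ..#../..### depth 5
V moving scores +1; V passing scores -1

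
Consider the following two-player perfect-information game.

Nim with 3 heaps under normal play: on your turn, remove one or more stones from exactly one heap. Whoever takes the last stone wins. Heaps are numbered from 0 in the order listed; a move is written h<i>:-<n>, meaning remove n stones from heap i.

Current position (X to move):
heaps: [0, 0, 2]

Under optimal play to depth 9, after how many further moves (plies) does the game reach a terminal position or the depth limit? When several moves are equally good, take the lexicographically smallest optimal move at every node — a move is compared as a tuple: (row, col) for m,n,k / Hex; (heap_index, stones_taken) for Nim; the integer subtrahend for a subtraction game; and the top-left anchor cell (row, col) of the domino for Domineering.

ply 1, X at (0,0,2) | h2:-1=-1→(0,0,1); h2:-2=+1→(0,0,0)*
ply 2: (0,0,0) is terminal -1 (O); from (0,0,2) depth 9

PV length from [(0,0,2)]: 1 ply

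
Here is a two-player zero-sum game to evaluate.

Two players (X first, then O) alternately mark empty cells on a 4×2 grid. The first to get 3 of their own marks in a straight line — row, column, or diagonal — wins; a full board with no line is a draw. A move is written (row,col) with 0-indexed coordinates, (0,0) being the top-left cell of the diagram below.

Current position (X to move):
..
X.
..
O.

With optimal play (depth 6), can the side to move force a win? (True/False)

X winning at [../X./../O.]: False

[../X./../O.] X move#1: (0,0):+0/X./X./../O.*, (0,1):+0/.X/X./../O., (1,1):+0/../XX/../O., (2,0):+0/../X./X./O., (2,1):+0/../X./.X/O., (3,1):+0/../X./../OX
[X./X./../O.] O move#2: (0,1):-1/XO/X./../O., (1,1):-1/X./XO/../O., (2,0):+0/X./X./O./O.*, (2,1):-1/X./X./.O/O., (3,1):-1/X./X./../OO
[X./X./O./O.] X move#3: (0,1):+0/XX/X./O./O.*, (1,1):+0/X./XX/O./O., (2,1):+0/X./X./OX/O., (3,1):+0/X./X./O./OX
[XX/X./O./O.] O move#4: (1,1):+0/XX/XO/O./O.*, (2,1):+0/XX/X./OO/O., (3,1):+0/XX/X./O./OO
[XX/XO/O./O.] X move#5: (2,1):+0/XX/XO/OX/O.*, (3,1):+0/XX/XO/O./OX
[XX/XO/OX/O.] O move#6: (3,1):+0/XX/XO/OX/OO*
[XX/XO/OX/OO] end (terminal +0, X#7); searched ../X./../O. to 6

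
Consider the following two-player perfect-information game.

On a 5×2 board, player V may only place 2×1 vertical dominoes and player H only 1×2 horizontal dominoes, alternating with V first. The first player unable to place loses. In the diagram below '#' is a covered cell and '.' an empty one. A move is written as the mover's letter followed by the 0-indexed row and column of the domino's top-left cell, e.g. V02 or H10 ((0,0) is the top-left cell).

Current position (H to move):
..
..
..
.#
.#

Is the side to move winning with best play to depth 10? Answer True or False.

[../../../.#/.#] H move#1: H00:-1/##/../../.#/.#, H10:+1/../##/../.#/.#*, H20:-1/../../##/.#/.#
[../##/../.#/.#] V move#2: V20:-1/../##/#./##/.#*, V30:-1/../##/../##/##
[../##/#./##/.#] H move#3: H00:+1/##/##/#./##/.#*
[##/##/#./##/.#] end (terminal -1, V#4); searched ../../../.#/.# to 10

H winning at [../../../.#/.#]: True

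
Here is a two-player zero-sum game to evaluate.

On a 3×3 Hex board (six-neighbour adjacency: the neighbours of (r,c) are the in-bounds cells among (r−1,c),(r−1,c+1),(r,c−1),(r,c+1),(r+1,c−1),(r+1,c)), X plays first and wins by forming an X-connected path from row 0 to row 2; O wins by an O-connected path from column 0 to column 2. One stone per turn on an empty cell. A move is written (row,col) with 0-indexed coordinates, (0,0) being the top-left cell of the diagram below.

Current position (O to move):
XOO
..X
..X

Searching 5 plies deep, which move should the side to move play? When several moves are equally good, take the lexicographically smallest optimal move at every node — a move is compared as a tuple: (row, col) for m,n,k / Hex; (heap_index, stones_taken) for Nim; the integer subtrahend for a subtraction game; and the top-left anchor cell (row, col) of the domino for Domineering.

O's best at [XOO/..X/..X]: (1,0)

ply 1, O at XOO/..X/..X | (1,0)=+1→XOO/O.X/..X*; (1,1)=+1→XOO/.OX/..X; (2,0)=+1→XOO/..X/O.X; (2,1)=-1→XOO/..X/.OX
ply 2: XOO/O.X/..X is terminal -1 (X); from XOO/..X/..X depth 5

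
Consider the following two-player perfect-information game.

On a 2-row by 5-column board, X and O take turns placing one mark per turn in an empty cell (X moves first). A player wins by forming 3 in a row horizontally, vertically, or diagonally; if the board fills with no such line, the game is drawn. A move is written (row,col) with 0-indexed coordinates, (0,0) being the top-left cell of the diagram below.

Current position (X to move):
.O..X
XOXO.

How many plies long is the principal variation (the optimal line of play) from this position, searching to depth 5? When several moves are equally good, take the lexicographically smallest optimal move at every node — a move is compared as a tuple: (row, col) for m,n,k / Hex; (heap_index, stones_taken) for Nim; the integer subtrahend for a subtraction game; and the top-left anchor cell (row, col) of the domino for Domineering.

PV length from [.O..X/XOXO.]: 4 plies

[.O..X/XOXO.] X move#1: (0,0):+0/XO..X/XOXO.*, (0,2):+0/.OX.X/XOXO., (0,3):+0/.O.XX/XOXO., (1,4):-1/.O..X/XOXOX
[XO..X/XOXO.] O move#2: (0,2):+0/XOO.X/XOXO.*, (0,3):+0/XO.OX/XOXO., (1,4):+0/XO..X/XOXOO
[XOO.X/XOXO.] X move#3: (0,3):+0/XOOXX/XOXO.*, (1,4):-1/XOO.X/XOXOX
[XOOXX/XOXO.] O move#4: (1,4):+0/XOOXX/XOXOO*
[XOOXX/XOXOO] end (terminal +0, X#5); searched .O..X/XOXO. to 5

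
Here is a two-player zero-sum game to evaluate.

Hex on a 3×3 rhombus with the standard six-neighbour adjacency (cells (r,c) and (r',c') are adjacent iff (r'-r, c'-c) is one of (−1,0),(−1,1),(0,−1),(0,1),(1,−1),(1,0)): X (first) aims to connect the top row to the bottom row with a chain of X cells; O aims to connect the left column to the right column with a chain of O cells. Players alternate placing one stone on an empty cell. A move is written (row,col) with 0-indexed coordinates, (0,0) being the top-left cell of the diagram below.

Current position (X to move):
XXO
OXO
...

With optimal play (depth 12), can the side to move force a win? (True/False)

ply 1, X at XXO/OXO/... | (2,0)=+1→XXO/OXO/X..*; (2,1)=+1→XXO/OXO/.X.; (2,2)=+1→XXO/OXO/..X
ply 2: XXO/OXO/X.. is terminal -1 (O); from XXO/OXO/... depth 12

X winning at [XXO/OXO/...]: True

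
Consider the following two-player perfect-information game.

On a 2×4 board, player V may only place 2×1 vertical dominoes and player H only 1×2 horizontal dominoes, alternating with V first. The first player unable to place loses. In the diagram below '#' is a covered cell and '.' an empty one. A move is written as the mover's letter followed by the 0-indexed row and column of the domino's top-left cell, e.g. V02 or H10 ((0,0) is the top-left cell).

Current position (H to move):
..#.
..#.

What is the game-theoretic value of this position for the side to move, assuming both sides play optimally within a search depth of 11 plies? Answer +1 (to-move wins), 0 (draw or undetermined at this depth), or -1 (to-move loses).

p1 H@[..#./..#.]: H00[###./..#.]+1* H10[..#./###.]+1
p2 V@[###./..#.]: V03[####/..##]-1*
p3 H@[####/..##]: H10[####/####]+1*
p4 V@[####/####] terminal -1; root [..#./..#.] d11

value(..#./..#., H) = +1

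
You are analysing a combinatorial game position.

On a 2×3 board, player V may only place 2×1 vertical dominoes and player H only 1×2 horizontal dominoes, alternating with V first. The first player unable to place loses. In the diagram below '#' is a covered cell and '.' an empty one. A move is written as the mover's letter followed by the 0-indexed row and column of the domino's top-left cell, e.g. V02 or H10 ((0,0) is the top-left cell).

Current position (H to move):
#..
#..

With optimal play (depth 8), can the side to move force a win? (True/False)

H winning at [#../#..]: True

p1 H@[#../#..]: H01[###/#..]+1* H11[#../###]+1
p2 V@[###/#..] terminal -1; root [#../#..] d8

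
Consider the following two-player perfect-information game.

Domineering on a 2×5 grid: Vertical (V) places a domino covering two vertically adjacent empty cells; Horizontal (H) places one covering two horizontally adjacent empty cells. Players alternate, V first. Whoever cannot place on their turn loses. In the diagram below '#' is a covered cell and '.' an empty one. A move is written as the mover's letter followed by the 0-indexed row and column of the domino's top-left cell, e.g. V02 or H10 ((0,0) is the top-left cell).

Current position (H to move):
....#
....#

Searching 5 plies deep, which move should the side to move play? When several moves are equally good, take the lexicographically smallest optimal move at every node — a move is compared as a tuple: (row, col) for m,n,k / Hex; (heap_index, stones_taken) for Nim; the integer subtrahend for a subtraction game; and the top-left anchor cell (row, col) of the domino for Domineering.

H's best at [....#/....#]: H01

[....#/....#] H move#1: H00:-1/##..#/....#, H01:+1/.##.#/....#*, H02:-1/..###/....#, H10:-1/....#/##..#, H11:+1/....#/.##.#, H12:-1/....#/..###
[.##.#/....#] V move#2: V00:-1/###.#/#...#*, V03:-1/.####/...##
[###.#/#...#] H move#3: H11:-1/###.#/###.#, H12:+1/###.#/#.###*
[###.#/#.###] end (terminal -1, V#4); searched ....#/....# to 5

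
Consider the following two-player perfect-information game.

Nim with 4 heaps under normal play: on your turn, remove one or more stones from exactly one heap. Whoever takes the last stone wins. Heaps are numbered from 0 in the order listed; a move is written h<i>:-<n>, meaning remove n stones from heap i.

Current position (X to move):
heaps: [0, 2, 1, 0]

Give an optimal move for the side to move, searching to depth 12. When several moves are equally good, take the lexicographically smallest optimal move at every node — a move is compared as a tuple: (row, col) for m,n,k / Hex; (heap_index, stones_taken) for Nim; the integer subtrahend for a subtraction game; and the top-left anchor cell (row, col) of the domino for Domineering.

X's best at [(0,2,1,0)]: h1:-1

ply 1, X at (0,2,1,0) | h1:-1=+1→(0,1,1,0)*; h1:-2=-1→(0,0,1,0); h2:-1=-1→(0,2,0,0)
ply 2, O at (0,1,1,0) | h1:-1=-1→(0,0,1,0)*; h2:-1=-1→(0,1,0,0)
ply 3, X at (0,0,1,0) | h2:-1=+1→(0,0,0,0)*
ply 4: (0,0,0,0) is terminal -1 (O); from (0,2,1,0) depth 12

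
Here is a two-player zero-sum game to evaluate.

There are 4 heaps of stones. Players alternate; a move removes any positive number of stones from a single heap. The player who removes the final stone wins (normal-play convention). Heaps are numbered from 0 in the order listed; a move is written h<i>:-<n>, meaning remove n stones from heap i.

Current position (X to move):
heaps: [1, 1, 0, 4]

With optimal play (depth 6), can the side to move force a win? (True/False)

[(1,1,0,4)] X move#1: h0:-1:-1/(0,1,0,4), h1:-1:-1/(1,0,0,4), h3:-1:-1/(1,1,0,3), h3:-2:-1/(1,1,0,2), h3:-3:-1/(1,1,0,1), h3:-4:+1/(1,1,0,0)*
[(1,1,0,0)] O move#2: h0:-1:-1/(0,1,0,0)*, h1:-1:-1/(1,0,0,0)
[(0,1,0,0)] X move#3: h1:-1:+1/(0,0,0,0)*
[(0,0,0,0)] end (terminal -1, O#4); searched (1,1,0,4) to 6

X winning at [(1,1,0,4)]: True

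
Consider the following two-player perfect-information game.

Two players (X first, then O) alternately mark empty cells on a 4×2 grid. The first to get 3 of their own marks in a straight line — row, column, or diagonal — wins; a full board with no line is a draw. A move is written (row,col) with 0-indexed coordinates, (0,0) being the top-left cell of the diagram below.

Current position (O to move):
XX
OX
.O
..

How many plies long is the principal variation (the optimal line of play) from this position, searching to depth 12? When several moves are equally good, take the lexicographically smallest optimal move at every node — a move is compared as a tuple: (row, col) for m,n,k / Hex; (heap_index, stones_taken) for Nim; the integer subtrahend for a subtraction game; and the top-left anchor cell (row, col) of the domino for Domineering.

PV length from [XX/OX/.O/..]: 3 plies

ply 1, O at XX/OX/.O/.. | (2,0)=+0→XX/OX/OO/..*; (3,0)=+0→XX/OX/.O/O.; (3,1)=+0→XX/OX/.O/.O
ply 2, X at XX/OX/OO/.. | (3,0)=+0→XX/OX/OO/X.*; (3,1)=-1→XX/OX/OO/.X
ply 3, O at XX/OX/OO/X. | (3,1)=+0→XX/OX/OO/XO*
ply 4: XX/OX/OO/XO is terminal +0 (X); from XX/OX/.O/.. depth 12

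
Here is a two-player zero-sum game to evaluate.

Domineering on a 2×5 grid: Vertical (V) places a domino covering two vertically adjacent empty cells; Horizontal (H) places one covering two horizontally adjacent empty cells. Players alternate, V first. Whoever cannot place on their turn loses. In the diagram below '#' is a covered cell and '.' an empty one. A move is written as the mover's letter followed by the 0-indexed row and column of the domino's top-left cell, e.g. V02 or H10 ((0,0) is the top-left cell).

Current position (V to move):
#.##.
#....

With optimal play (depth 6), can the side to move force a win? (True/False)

V winning at [#.##./#....]: False

ply 1, V at #.##./#.... | V01=-1→####./##...*; V04=-1→#.###/#...#
ply 2, H at ####./##... | H12=-1→####./####.; H13=+1→####./##.##*
ply 3: ####./##.## is terminal -1 (V); from #.##./#.... depth 6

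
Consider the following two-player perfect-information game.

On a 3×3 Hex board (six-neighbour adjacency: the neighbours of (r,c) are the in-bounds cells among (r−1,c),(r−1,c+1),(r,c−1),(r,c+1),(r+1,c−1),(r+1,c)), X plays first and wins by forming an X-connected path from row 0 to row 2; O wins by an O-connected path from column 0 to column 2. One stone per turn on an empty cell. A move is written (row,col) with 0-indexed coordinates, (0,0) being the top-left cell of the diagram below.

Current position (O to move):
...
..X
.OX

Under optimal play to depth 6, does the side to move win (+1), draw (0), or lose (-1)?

[.../..X/.OX] O move#1: (0,0):-1/O../..X/.OX*, (0,1):-1/.O./..X/.OX, (0,2):-1/..O/..X/.OX, (1,0):-1/.../O.X/.OX, (1,1):-1/.../.OX/.OX, (2,0):-1/.../..X/OOX
[O../..X/.OX] X move#2: (0,1):+1/OX./..X/.OX*, (0,2):+1/O.X/..X/.OX, (1,0):+1/O../X.X/.OX, (1,1):+1/O../.XX/.OX, (2,0):+1/O../..X/XOX
[OX./..X/.OX] O move#3: (0,2):-1/OXO/..X/.OX*, (1,0):-1/OX./O.X/.OX, (1,1):-1/OX./.OX/.OX, (2,0):-1/OX./..X/OOX
[OXO/..X/.OX] X move#4: (1,0):+1/OXO/X.X/.OX*, (1,1):+1/OXO/.XX/.OX, (2,0):+1/OXO/..X/XOX
[OXO/X.X/.OX] O move#5: (1,1):-1/OXO/XOX/.OX*, (2,0):-1/OXO/X.X/OOX
[OXO/XOX/.OX] X move#6: (2,0):+1/OXO/XOX/XOX*
[OXO/XOX/XOX] end (terminal -1, O#7); searched .../..X/.OX to 6

value(.../..X/.OX, O) = -1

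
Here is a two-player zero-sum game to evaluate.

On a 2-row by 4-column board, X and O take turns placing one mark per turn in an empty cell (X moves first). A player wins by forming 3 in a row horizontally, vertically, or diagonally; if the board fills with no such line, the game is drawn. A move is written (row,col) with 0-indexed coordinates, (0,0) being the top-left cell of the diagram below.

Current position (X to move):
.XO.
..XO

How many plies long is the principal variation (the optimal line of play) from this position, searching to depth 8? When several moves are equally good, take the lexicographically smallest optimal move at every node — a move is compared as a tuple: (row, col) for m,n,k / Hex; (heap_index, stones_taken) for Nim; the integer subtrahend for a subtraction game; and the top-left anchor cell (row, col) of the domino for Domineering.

p1 X@[.XO./..XO]: (0,0)[XXO./..XO]+0* (0,3)[.XOX/..XO]+0 (1,0)[.XO./X.XO]+0 (1,1)[.XO./.XXO]+0
p2 O@[XXO./..XO]: (0,3)[XXOO/..XO]+0* (1,0)[XXO./O.XO]+0 (1,1)[XXO./.OXO]+0
p3 X@[XXOO/..XO]: (1,0)[XXOO/X.XO]+0* (1,1)[XXOO/.XXO]+0
p4 O@[XXOO/X.XO]: (1,1)[XXOO/XOXO]+0*
p5 X@[XXOO/XOXO] terminal +0; root [.XO./..XO] d8

PV length from [.XO./..XO]: 4 plies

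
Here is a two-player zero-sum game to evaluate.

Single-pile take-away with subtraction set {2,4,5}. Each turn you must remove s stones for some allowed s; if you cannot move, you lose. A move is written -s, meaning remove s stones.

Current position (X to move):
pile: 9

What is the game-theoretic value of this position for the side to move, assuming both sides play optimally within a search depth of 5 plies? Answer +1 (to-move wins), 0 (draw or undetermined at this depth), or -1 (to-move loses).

value(9, X) = +1

p1 X@[9]: -2[7]+1* -4[5]-1 -5[4]-1
p2 O@[7]: -2[5]-1* -4[3]-1 -5[2]-1
p3 X@[5]: -2[3]-1 -4[1]+1* -5[0]+1
p4 O@[1] terminal -1; root [9] d5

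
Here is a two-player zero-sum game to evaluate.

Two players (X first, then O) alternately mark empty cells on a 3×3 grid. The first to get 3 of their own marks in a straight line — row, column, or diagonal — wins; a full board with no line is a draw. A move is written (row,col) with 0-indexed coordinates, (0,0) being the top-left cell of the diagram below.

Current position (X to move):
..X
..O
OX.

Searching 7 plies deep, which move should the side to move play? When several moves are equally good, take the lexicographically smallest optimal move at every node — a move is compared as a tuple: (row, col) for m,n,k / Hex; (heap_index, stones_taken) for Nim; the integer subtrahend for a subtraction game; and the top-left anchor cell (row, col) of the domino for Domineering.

ply 1, X at ..X/..O/OX. | (0,0)=+0→X.X/..O/OX.; (0,1)=+1→.XX/..O/OX.*; (1,0)=+0→..X/X.O/OX.; (1,1)=+0→..X/.XO/OX.; (2,2)=-1→..X/..O/OXX
ply 2, O at .XX/..O/OX. | (0,0)=-1→OXX/..O/OX.*; (1,0)=-1→.XX/O.O/OX.; (1,1)=-1→.XX/.OO/OX.; (2,2)=-1→.XX/..O/OXO
ply 3, X at OXX/..O/OX. | (1,0)=+0→OXX/X.O/OX.; (1,1)=+1→OXX/.XO/OX.*; (2,2)=-1→OXX/..O/OXX
ply 4: OXX/.XO/OX. is terminal -1 (O); from ..X/..O/OX. depth 7

X's best at [..X/..O/OX.]: (0,1)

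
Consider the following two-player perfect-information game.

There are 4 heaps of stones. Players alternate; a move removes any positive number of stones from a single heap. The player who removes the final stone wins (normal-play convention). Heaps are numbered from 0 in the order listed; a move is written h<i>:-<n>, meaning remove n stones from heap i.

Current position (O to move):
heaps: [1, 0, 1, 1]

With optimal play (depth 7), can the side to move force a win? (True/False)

O winning at [(1,0,1,1)]: True

p1 O@[(1,0,1,1)]: h0:-1[(0,0,1,1)]+1* h2:-1[(1,0,0,1)]+1 h3:-1[(1,0,1,0)]+1
p2 X@[(0,0,1,1)]: h2:-1[(0,0,0,1)]-1* h3:-1[(0,0,1,0)]-1
p3 O@[(0,0,0,1)]: h3:-1[(0,0,0,0)]+1*
p4 X@[(0,0,0,0)] terminal -1; root [(1,0,1,1)] d7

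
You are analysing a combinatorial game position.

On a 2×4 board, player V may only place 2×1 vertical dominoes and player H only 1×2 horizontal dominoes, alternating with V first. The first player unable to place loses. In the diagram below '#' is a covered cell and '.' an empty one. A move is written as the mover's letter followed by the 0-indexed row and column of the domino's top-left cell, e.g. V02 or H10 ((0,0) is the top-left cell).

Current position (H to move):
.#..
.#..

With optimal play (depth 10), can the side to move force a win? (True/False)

[.#../.#..] H move#1: H02:+1/.###/.#..*, H12:+1/.#../.###
[.###/.#..] V move#2: V00:-1/####/##..*
[####/##..] H move#3: H12:+1/####/####*
[####/####] end (terminal -1, V#4); searched .#../.#.. to 10

H winning at [.#../.#..]: True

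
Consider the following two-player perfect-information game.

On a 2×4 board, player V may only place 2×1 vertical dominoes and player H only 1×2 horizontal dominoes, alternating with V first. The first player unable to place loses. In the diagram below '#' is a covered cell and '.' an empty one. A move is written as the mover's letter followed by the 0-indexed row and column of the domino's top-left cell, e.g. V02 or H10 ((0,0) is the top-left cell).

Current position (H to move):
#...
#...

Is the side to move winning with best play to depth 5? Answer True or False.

H winning at [#.../#...]: True

p1 H@[#.../#...]: H01[###./#...]+1* H02[#.##/#...]+1 H11[#.../###.]+1 H12[#.../#.##]+1
p2 V@[###./#...]: V03[####/#..#]-1*
p3 H@[####/#..#]: H11[####/####]+1*
p4 V@[####/####] terminal -1; root [#.../#...] d5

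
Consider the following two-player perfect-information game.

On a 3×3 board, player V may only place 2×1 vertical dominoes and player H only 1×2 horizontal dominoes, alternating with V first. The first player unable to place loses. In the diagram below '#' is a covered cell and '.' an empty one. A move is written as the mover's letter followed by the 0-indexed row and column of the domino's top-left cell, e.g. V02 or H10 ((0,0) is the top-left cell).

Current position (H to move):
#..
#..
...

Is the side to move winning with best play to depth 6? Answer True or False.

p1 H@[#../#../...]: H01[###/#../...]-1 H11[#../###/...]+1* H20[#../#../##.]-1 H21[#../#../.##]-1
p2 V@[#../###/...] terminal -1; root [#../#../...] d6

H winning at [#../#../...]: True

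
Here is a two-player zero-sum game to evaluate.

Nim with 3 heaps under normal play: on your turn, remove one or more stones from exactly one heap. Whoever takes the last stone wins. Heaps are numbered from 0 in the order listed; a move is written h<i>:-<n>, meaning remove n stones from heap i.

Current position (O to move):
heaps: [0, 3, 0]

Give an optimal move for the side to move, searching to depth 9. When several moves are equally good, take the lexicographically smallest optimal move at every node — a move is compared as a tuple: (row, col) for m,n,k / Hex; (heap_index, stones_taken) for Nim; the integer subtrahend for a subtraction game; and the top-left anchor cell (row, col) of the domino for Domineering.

O's best at [(0,3,0)]: h1:-3

[(0,3,0)] O move#1: h1:-1:-1/(0,2,0), h1:-2:-1/(0,1,0), h1:-3:+1/(0,0,0)*
[(0,0,0)] end (terminal -1, X#2); searched (0,3,0) to 9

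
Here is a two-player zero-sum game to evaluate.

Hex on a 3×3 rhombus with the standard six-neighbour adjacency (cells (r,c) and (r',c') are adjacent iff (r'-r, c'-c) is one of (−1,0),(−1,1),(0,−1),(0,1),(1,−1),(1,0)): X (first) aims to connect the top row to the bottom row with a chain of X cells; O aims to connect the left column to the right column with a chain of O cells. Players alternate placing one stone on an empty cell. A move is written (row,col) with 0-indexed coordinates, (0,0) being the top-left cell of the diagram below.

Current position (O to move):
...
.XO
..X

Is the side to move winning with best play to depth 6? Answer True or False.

O winning at [.../.XO/..X]: False

[.../.XO/..X] O move#1: (0,0):-1/O../.XO/..X*, (0,1):-1/.O./.XO/..X, (0,2):-1/..O/.XO/..X, (1,0):-1/.../OXO/..X, (2,0):-1/.../.XO/O.X, (2,1):-1/.../.XO/.OX
[O../.XO/..X] X move#2: (0,1):+1/OX./.XO/..X*, (0,2):+1/O.X/.XO/..X, (1,0):+1/O../XXO/..X, (2,0):+1/O../.XO/X.X, (2,1):+1/O../.XO/.XX
[OX./.XO/..X] O move#3: (0,2):-1/OXO/.XO/..X*, (1,0):-1/OX./OXO/..X, (2,0):-1/OX./.XO/O.X, (2,1):-1/OX./.XO/.OX
[OXO/.XO/..X] X move#4: (1,0):+1/OXO/XXO/..X*, (2,0):+1/OXO/.XO/X.X, (2,1):+1/OXO/.XO/.XX
[OXO/XXO/..X] O move#5: (2,0):-1/OXO/XXO/O.X*, (2,1):-1/OXO/XXO/.OX
[OXO/XXO/O.X] X move#6: (2,1):+1/OXO/XXO/OXX*
[OXO/XXO/OXX] end (terminal -1, O#7); searched .../.XO/..X to 6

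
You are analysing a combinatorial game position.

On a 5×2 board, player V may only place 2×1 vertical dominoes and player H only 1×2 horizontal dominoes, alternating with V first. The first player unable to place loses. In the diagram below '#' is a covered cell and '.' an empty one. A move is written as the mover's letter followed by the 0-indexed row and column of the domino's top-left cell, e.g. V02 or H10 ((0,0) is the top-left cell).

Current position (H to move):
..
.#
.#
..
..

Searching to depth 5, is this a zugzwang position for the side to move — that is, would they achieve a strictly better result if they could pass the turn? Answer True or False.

p1 H@[../.#/.#/../..]: H00[##/.#/.#/../..]-1 H30[../.#/.#/##/..]+1* H40[../.#/.#/../##]+1
p2 V@[../.#/.#/##/..]: V00[#./##/.#/##/..]-1* V10[../##/##/##/..]-1
p3 H@[#./##/.#/##/..]: H40[#./##/.#/##/##]+1*
p4 V@[#./##/.#/##/##] terminal -1; root [../.#/.#/../..] d5
suppose H passes — search the same position with V to move:
pass> p1 V@[../.#/.#/../..]: V00[#./##/.#/../..]-1 V10[../##/##/../..]-1 V20[../.#/##/#./..]+1* V30[../.#/.#/#./#.]+1 V31[../.#/.#/.#/.#]+1
pass> p2 H@[../.#/##/#./..]: H00[##/.#/##/#./..]-1* H40[../.#/##/#./##]-1
pass> p3 V@[##/.#/##/#./..]: V31[##/.#/##/##/.#]+1*
pass> p4 H@[##/.#/##/##/.#] terminal -1; root [../.#/.#/../..] d5
for H: play +1, pass -1

zugzwang(../.#/.#/../.., H) = False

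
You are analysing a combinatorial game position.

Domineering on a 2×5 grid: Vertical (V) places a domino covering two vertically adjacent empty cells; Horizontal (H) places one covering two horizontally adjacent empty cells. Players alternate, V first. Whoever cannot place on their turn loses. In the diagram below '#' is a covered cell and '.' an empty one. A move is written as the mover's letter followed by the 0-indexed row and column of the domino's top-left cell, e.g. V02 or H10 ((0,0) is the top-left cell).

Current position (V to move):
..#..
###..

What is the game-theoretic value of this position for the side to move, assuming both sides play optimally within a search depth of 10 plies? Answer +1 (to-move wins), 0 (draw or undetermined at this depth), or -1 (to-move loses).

[..#../###..] V move#1: V03:+1/..##./####.*, V04:+1/..#.#/###.#
[..##./####.] H move#2: H00:-1/####./####.*
[####./####.] V move#3: V04:+1/#####/#####*
[#####/#####] end (terminal -1, H#4); searched ..#../###.. to 10

value(..#../###.., V) = +1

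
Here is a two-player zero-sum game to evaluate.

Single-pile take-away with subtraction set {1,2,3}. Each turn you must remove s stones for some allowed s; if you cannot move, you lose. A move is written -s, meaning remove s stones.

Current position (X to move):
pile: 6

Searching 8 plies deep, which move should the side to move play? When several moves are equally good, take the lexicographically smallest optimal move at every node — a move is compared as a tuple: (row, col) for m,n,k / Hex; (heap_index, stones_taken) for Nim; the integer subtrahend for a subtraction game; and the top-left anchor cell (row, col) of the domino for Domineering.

[6] X move#1: -1:-1/5, -2:+1/4*, -3:-1/3
[4] O move#2: -1:-1/3*, -2:-1/2, -3:-1/1
[3] X move#3: -1:-1/2, -2:-1/1, -3:+1/0*
[0] end (terminal -1, O#4); searched 6 to 8

X's best at [6]: -2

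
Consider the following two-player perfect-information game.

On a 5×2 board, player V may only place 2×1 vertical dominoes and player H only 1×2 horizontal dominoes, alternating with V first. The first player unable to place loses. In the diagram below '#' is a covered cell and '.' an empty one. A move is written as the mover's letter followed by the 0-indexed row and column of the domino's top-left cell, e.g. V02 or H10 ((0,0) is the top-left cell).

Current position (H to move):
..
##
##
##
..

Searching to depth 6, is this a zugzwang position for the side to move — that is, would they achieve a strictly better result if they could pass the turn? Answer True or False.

zugzwang(../##/##/##/.., H) = False

[../##/##/##/..] H move#1: H00:+1/##/##/##/##/..*, H40:+1/../##/##/##/##
[##/##/##/##/..] end (terminal -1, V#2); searched ../##/##/##/.. to 6
if H skipped the turn, V would face:
~ [../##/##/##/..] end (terminal -1, V#1); searched ../##/##/##/.. to 6
compare (H): move=+1 vs pass=+1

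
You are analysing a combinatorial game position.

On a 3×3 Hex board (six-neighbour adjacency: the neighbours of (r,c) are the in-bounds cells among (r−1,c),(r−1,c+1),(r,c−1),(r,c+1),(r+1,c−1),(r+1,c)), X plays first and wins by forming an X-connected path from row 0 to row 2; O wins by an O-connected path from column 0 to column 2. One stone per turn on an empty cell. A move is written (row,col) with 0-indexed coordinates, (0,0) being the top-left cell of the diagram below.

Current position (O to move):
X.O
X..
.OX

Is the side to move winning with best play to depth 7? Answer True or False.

O winning at [X.O/X../.OX]: True

p1 O@[X.O/X../.OX]: (0,1)[XOO/X../.OX]-1 (1,1)[X.O/XO./.OX]-1 (1,2)[X.O/X.O/.OX]-1 (2,0)[X.O/X../OOX]+1*
p2 X@[X.O/X../OOX]: (0,1)[XXO/X../OOX]-1* (1,1)[X.O/XX./OOX]-1 (1,2)[X.O/X.X/OOX]-1
p3 O@[XXO/X../OOX]: (1,1)[XXO/XO./OOX]+1* (1,2)[XXO/X.O/OOX]+1
p4 X@[XXO/XO./OOX] terminal -1; root [X.O/X../.OX] d7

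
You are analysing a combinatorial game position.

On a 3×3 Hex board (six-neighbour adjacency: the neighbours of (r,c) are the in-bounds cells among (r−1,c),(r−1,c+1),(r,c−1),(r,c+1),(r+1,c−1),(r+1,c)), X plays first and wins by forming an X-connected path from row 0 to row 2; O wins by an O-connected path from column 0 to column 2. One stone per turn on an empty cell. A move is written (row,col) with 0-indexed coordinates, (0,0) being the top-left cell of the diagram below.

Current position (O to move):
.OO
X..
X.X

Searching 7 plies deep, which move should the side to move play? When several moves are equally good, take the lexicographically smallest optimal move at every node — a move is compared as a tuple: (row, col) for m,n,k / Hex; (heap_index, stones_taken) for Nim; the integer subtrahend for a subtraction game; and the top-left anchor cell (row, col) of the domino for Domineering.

O's best at [.OO/X../X.X]: (0,0)

ply 1, O at .OO/X../X.X | (0,0)=+1→OOO/X../X.X*; (1,1)=-1→.OO/XO./X.X; (1,2)=-1→.OO/X.O/X.X; (2,1)=-1→.OO/X../XOX
ply 2: OOO/X../X.X is terminal -1 (X); from .OO/X../X.X depth 7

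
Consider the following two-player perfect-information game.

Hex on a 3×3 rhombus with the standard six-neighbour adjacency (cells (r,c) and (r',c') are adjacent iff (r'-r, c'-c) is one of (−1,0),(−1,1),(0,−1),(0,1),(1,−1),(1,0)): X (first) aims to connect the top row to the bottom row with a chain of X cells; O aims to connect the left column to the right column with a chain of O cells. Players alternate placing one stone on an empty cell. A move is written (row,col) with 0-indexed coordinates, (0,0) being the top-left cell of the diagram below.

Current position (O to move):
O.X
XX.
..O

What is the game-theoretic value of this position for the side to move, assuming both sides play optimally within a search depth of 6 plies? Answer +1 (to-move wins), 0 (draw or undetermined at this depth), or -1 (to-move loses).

ply 1, O at O.X/XX./..O | (0,1)=-1→OOX/XX./..O*; (1,2)=-1→O.X/XXO/..O; (2,0)=-1→O.X/XX./O.O; (2,1)=-1→O.X/XX./.OO
ply 2, X at OOX/XX./..O | (1,2)=+1→OOX/XXX/..O*; (2,0)=+1→OOX/XX./X.O; (2,1)=+1→OOX/XX./.XO
ply 3, O at OOX/XXX/..O | (2,0)=-1→OOX/XXX/O.O*; (2,1)=-1→OOX/XXX/.OO
ply 4, X at OOX/XXX/O.O | (2,1)=+1→OOX/XXX/OXO*
ply 5: OOX/XXX/OXO is terminal -1 (O); from O.X/XX./..O depth 6

value(O.X/XX./..O, O) = -1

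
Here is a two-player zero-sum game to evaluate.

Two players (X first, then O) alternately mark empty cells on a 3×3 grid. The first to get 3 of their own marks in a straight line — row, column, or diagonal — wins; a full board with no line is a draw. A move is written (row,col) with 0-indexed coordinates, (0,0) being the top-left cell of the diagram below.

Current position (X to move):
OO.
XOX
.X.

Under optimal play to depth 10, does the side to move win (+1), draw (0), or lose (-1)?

value(OO./XOX/.X., X) = -1

ply 1, X at OO./XOX/.X. | (0,2)=-1→OOX/XOX/.X.*; (2,0)=-1→OO./XOX/XX.; (2,2)=-1→OO./XOX/.XX
ply 2, O at OOX/XOX/.X. | (2,0)=-1→OOX/XOX/OX.; (2,2)=+1→OOX/XOX/.XO*
ply 3: OOX/XOX/.XO is terminal -1 (X); from OO./XOX/.X. depth 10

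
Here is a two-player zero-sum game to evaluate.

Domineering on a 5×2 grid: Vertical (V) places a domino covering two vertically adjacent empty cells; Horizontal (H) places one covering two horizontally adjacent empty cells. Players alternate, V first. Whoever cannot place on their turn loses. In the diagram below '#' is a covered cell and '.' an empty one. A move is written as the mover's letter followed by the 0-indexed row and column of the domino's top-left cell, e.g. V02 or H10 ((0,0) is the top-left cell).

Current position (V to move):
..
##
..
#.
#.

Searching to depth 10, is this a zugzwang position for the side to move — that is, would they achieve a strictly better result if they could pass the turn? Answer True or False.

zugzwang(../##/../#./#., V) = False

p1 V@[../##/../#./#.]: V21[../##/.#/##/#.]-1* V31[../##/../##/##]-1
p2 H@[../##/.#/##/#.]: H00[##/##/.#/##/#.]+1*
p3 V@[##/##/.#/##/#.] terminal -1; root [../##/../#./#.] d10
pass branch (H moves first from the same position):
  | p1 H@[../##/../#./#.]: H00[##/##/../#./#.]-1 H20[../##/##/#./#.]+1*
  | p2 V@[../##/##/#./#.]: V31[../##/##/##/##]-1*
  | p3 H@[../##/##/##/##]: H00[##/##/##/##/##]+1*
  | p4 V@[##/##/##/##/##] terminal -1; root [../##/../#./#.] d10
V moving scores -1; V passing scores -1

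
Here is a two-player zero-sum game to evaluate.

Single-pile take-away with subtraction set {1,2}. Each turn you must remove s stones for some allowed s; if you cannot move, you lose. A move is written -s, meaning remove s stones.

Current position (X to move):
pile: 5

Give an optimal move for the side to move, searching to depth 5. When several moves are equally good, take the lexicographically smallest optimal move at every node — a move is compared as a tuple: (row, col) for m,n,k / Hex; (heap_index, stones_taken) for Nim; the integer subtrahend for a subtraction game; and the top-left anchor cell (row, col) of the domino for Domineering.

X's best at [5]: -2

ply 1, X at 5 | -1=-1→4; -2=+1→3*
ply 2, O at 3 | -1=-1→2*; -2=-1→1
ply 3, X at 2 | -1=-1→1; -2=+1→0*
ply 4: 0 is terminal -1 (O); from 5 depth 5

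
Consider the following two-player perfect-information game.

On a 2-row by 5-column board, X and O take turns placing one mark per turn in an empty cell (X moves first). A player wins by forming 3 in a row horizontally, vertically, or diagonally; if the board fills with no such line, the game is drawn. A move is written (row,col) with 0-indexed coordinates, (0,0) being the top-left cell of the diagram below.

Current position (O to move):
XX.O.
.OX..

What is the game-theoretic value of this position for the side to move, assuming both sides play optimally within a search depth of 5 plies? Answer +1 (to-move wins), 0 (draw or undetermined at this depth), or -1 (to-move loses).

value(XX.O./.OX.., O) = 0

p1 O@[XX.O./.OX..]: (0,2)[XXOO./.OX..]+0* (0,4)[XX.OO/.OX..]-1 (1,0)[XX.O./OOX..]-1 (1,3)[XX.O./.OXO.]-1 (1,4)[XX.O./.OX.O]-1
p2 X@[XXOO./.OX..]: (0,4)[XXOOX/.OX..]+0* (1,0)[XXOO./XOX..]-1 (1,3)[XXOO./.OXX.]-1 (1,4)[XXOO./.OX.X]-1
p3 O@[XXOOX/.OX..]: (1,0)[XXOOX/OOX..]+0* (1,3)[XXOOX/.OXO.]+0 (1,4)[XXOOX/.OX.O]+0
p4 X@[XXOOX/OOX..]: (1,3)[XXOOX/OOXX.]+0* (1,4)[XXOOX/OOX.X]+0
p5 O@[XXOOX/OOXX.]: (1,4)[XXOOX/OOXXO]+0*
p6 X@[XXOOX/OOXXO] terminal +0; root [XX.O./.OX..] d5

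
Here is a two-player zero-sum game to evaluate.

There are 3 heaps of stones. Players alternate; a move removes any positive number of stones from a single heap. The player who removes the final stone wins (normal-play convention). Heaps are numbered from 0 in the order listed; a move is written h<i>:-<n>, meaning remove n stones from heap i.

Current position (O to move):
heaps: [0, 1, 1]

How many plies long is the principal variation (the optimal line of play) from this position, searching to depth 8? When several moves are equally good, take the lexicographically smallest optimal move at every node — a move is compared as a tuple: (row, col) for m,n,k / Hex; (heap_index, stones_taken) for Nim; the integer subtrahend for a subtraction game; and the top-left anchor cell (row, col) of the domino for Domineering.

ply 1, O at (0,1,1) | h1:-1=-1→(0,0,1)*; h2:-1=-1→(0,1,0)
ply 2, X at (0,0,1) | h2:-1=+1→(0,0,0)*
ply 3: (0,0,0) is terminal -1 (O); from (0,1,1) depth 8

PV length from [(0,1,1)]: 2 plies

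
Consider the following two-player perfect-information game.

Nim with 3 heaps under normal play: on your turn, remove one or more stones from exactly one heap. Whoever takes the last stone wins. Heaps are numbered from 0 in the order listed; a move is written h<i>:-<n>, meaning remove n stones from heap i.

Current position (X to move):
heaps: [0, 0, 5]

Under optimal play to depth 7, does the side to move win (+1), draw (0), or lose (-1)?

[(0,0,5)] X move#1: h2:-1:-1/(0,0,4), h2:-2:-1/(0,0,3), h2:-3:-1/(0,0,2), h2:-4:-1/(0,0,1), h2:-5:+1/(0,0,0)*
[(0,0,0)] end (terminal -1, O#2); searched (0,0,5) to 7

value((0,0,5), X) = +1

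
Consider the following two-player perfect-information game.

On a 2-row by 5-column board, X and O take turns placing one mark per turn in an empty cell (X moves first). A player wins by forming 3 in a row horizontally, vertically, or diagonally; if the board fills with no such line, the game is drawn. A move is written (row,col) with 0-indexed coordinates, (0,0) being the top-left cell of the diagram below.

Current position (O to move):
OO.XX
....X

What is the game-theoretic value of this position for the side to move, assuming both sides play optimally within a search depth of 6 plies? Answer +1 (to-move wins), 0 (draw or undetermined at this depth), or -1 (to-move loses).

value(OO.XX/....X, O) = +1

[OO.XX/....X] O move#1: (0,2):+1/OOOXX/....X*, (1,0):-1/OO.XX/O...X, (1,1):-1/OO.XX/.O..X, (1,2):-1/OO.XX/..O.X, (1,3):-1/OO.XX/...OX
[OOOXX/....X] end (terminal -1, X#2); searched OO.XX/....X to 6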